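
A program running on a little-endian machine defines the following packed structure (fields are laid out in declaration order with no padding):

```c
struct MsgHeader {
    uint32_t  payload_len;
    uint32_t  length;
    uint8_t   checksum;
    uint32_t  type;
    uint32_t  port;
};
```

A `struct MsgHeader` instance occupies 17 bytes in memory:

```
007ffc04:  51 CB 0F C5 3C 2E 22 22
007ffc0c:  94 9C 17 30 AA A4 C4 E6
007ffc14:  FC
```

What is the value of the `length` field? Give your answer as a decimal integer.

572665404

`length` follows `payload_len` (4 bytes), so it starts at byte offset 4 and occupies 4 bytes.
Bytes at offsets 4..7: 3C 2E 22 22.
In little-endian order the low byte comes first in memory.
Reassemble most-significant byte first: 22 22 2E 3C → 0x22222E3C.
0x22222E3C = 572665404.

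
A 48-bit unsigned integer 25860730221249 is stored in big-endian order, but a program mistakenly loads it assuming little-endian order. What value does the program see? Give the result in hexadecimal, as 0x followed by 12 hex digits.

25860730221249 in 48-bit hexadecimal is 0x17852BA372C1.
Stored big-endian, the bytes at ascending addresses are 17 85 2B A3 72 C1.
Read back as little-endian, the first byte is least significant, giving 0xC172A32B8517.

0xC172A32B8517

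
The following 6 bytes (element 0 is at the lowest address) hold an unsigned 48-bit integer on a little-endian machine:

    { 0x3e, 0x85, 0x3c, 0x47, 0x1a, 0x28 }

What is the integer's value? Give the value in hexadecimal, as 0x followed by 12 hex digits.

0x281A473C853E

In little-endian order the low byte comes first in memory.
Reassemble most-significant byte first: 28 1A 47 3C 85 3E → 0x281A473C853E.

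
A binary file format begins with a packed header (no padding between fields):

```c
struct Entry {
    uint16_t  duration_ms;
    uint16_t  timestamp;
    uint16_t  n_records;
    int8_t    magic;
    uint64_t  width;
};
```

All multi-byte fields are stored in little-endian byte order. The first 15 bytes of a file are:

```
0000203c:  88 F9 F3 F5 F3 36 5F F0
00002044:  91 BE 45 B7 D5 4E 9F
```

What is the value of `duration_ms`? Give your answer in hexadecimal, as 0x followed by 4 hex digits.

`duration_ms` is the first field, at byte offset 0, occupying 2 bytes.
Bytes at offsets 0..1: 88 F9.
Little-endian stores the least-significant byte at the lowest address.
Reassemble most-significant byte first: F9 88 → 0xF988.

0xF988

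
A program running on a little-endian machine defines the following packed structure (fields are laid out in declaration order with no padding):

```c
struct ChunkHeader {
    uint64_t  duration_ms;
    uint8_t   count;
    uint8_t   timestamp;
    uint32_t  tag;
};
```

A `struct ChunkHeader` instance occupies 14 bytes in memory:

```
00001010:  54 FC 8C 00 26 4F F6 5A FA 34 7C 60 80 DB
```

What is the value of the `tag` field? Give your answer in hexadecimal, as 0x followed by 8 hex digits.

`tag` follows `duration_ms` (8 B), `count` (1 B), `timestamp` (1 B), so it starts at offset 8 + 1 + 1 = 10 and occupies 4 bytes.
Bytes at offsets 10..13: 7C 60 80 DB.
Little-endian: lowest address holds the least-significant byte.
Reassemble most-significant byte first: DB 80 60 7C → 0xDB80607C.

0xDB80607C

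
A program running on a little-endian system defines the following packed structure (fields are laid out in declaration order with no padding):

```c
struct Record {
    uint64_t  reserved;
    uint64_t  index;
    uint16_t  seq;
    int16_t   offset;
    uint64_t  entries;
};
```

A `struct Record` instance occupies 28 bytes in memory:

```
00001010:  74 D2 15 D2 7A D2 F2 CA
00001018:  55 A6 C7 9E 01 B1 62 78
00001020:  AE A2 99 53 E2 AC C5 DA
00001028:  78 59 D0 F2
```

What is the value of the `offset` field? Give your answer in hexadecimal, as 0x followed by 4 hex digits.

`offset` follows `reserved` (8 B), `index` (8 B), `seq` (2 B), so it starts at offset 8 + 8 + 2 = 18 and occupies 2 bytes.
Bytes at offsets 18..19: 99 53.
In little-endian order the low byte comes first in memory.
Reassemble most-significant byte first: 53 99 → 0x5399.

0x5399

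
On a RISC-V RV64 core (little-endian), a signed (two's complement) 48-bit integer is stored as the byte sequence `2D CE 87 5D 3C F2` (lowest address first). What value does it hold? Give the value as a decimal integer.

-15133895569875

Little-endian stores the least-significant byte at the lowest address.
Reassemble most-significant byte first: F2 3C 5D 87 CE 2D → 0xF23C5D87CE2D.
Top bit is set, so as a signed 48-bit value this is 0xF23C5D87CE2D − 2^48 = -15133895569875.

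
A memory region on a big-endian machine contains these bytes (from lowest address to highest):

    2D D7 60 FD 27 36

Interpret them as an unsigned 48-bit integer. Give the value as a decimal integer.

50403068421942

In big-endian order the high byte comes first in memory.
The bytes are already most-significant first: 0x2DD760FD2736.
0x2DD760FD2736 = 50403068421942.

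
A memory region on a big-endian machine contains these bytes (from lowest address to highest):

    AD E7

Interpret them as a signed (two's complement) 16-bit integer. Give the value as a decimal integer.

In big-endian order the high byte comes first in memory.
The bytes are already most-significant first: 0xADE7.
Top bit is set, so as a signed 16-bit value this is 0xADE7 − 2^16 = -21017.

-21017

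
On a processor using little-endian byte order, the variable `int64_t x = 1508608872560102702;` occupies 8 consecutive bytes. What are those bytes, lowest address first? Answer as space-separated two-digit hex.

2E 8D F2 D1 C6 A7 EF 14

1508608872560102702 in hexadecimal, padded to 64 bits, is 0x14EFA7C6D1F28D2E.
Split into bytes (most-significant first): 14 EF A7 C6 D1 F2 8D 2E.
Little-endian stores the least-significant byte at the lowest address.
So at ascending addresses the bytes are 2E 8D F2 D1 C6 A7 EF 14.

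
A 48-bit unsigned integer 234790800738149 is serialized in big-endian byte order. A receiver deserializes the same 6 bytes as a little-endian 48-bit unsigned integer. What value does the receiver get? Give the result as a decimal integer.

234790800738149 in 48-bit hexadecimal is 0xD58A7E464765.
Stored big-endian, the bytes at ascending addresses are D5 8A 7E 46 47 65.
Read back as little-endian, the first byte is least significant, giving 0x6547467E8AD5.
0x6547467E8AD5 = 111356799781589.

111356799781589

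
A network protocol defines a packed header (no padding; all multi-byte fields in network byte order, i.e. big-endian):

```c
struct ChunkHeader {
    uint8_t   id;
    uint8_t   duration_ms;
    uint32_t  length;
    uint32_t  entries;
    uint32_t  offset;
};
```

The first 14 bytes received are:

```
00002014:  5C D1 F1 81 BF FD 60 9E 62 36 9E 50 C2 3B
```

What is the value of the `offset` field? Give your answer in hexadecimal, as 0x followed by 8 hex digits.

0x9E50C23B

`offset` follows `id` (1 B), `duration_ms` (1 B), `length` (4 B), `entries` (4 B), so it starts at offset 1 + 1 + 4 + 4 = 10 and occupies 4 bytes.
Bytes at offsets 10..13: 9E 50 C2 3B.
In big-endian order the high byte comes first in memory.
The bytes are already most-significant first: 0x9E50C23B.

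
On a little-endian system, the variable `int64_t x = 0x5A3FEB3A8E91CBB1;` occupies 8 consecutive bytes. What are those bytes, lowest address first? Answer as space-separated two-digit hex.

B1 CB 91 8E 3A EB 3F 5A

Split into bytes (most-significant first): 5A 3F EB 3A 8E 91 CB B1.
Little-endian stores the least-significant byte at the lowest address.
So at ascending addresses the bytes are B1 CB 91 8E 3A EB 3F 5A.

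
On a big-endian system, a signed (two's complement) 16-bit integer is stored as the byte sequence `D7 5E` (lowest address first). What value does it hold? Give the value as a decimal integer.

-10402

Big-endian stores the most-significant byte at the lowest address.
The bytes are already most-significant first: 0xD75E.
Top bit is set, so as a signed 16-bit value this is 0xD75E − 2^16 = -10402.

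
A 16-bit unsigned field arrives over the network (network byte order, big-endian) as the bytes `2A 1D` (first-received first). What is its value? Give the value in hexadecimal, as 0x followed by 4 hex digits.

0x2A1D

Big-endian stores the most-significant byte at the lowest address.
The bytes are already most-significant first: 0x2A1D.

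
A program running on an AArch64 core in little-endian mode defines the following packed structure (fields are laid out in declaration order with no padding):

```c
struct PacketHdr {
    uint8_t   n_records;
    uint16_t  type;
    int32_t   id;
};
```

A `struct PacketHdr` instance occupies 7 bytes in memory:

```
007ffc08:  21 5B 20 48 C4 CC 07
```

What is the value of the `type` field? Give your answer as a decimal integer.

8283

`type` follows `n_records` (1 byte), so it starts at byte offset 1 and occupies 2 bytes.
Bytes at offsets 1..2: 5B 20.
In little-endian order the low byte comes first in memory.
Reassemble most-significant byte first: 20 5B → 0x205B.
0x205B = 8283.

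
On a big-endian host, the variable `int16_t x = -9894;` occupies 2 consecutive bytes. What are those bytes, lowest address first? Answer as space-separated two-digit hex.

Two's complement of -9894 in 16 bits: 9894 = 0x26A6; invert → 0xD959; add 1 → 0xD95A.
Split into bytes (most-significant first): D9 5A.
Big-endian: lowest address holds the most-significant byte.
So the memory order matches the most-significant-first order: D9 5A.

D9 5A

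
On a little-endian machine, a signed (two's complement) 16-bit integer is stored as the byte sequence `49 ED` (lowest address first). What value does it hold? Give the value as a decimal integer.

-4791

Little-endian: lowest address holds the least-significant byte.
Reassemble most-significant byte first: ED 49 → 0xED49.
Top bit is set, so as a signed 16-bit value this is 0xED49 − 2^16 = -4791.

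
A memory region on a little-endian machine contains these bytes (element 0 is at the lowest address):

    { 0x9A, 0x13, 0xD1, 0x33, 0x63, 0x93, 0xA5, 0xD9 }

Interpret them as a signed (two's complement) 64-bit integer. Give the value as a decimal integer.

-2763640742041545830

Little-endian stores the least-significant byte at the lowest address.
Reassemble most-significant byte first: D9 A5 93 63 33 D1 13 9A → 0xD9A5936333D1139A.
Top bit is set, so as a signed 64-bit value this is 0xD9A5936333D1139A − 2^64 = -2763640742041545830.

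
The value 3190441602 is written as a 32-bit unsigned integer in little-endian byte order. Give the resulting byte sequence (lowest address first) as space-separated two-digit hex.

3190441602 in hexadecimal, padded to 32 bits, is 0xBE2A4682.
Split into bytes (most-significant first): BE 2A 46 82.
In little-endian order the low byte comes first in memory.
So at ascending addresses the bytes are 82 46 2A BE.

82 46 2A BE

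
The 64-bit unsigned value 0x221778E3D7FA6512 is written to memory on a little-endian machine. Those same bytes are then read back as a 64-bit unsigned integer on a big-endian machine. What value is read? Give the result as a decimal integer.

Stored little-endian, the bytes at ascending addresses are 12 65 FA D7 E3 78 17 22.
Read back as big-endian, the last byte is least significant, giving 0x1265FAD7E3781722.
0x1265FAD7E3781722 = 1325741470471690018.

1325741470471690018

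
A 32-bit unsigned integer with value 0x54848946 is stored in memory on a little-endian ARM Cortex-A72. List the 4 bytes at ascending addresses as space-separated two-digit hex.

Split into bytes (most-significant first): 54 84 89 46.
Little-endian: lowest address holds the least-significant byte.
So at ascending addresses the bytes are 46 89 84 54.

46 89 84 54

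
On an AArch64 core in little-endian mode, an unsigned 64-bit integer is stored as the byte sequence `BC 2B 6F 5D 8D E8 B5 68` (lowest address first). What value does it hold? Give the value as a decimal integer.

Little-endian: lowest address holds the least-significant byte.
Reassemble most-significant byte first: 68 B5 E8 8D 5D 6F 2B BC → 0x68B5E88D5D6F2BBC.
0x68B5E88D5D6F2BBC = 7545192444584733628.

7545192444584733628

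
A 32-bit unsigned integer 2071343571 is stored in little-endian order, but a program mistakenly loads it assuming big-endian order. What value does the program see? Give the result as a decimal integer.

2071343571 in 32-bit hexadecimal is 0x7B7631D3.
Stored little-endian, the bytes at ascending addresses are D3 31 76 7B.
Read back as big-endian, the last byte is least significant, giving 0xD331767B.
0xD331767B = 3543234171.

3543234171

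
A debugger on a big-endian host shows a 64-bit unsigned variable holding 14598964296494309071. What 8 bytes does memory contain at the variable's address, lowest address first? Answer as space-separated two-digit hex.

14598964296494309071 in hexadecimal, padded to 64 bits, is 0xCA99F0ADD5275ECF.
Split into bytes (most-significant first): CA 99 F0 AD D5 27 5E CF.
Big-endian: lowest address holds the most-significant byte.
So the memory order matches the most-significant-first order: CA 99 F0 AD D5 27 5E CF.

CA 99 F0 AD D5 27 5E CF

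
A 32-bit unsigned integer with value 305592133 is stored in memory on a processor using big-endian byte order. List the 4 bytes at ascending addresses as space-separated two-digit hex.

305592133 in hexadecimal, padded to 32 bits, is 0x1236F745.
Split into bytes (most-significant first): 12 36 F7 45.
Big-endian stores the most-significant byte at the lowest address.
So the memory order matches the most-significant-first order: 12 36 F7 45.

12 36 F7 45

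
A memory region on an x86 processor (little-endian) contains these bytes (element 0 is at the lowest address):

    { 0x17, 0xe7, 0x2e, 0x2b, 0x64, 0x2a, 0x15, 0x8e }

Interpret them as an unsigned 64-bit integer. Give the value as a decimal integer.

10238135937606280983

Little-endian stores the least-significant byte at the lowest address.
Reassemble most-significant byte first: 8E 15 2A 64 2B 2E E7 17 → 0x8E152A642B2EE717.
0x8E152A642B2EE717 = 10238135937606280983.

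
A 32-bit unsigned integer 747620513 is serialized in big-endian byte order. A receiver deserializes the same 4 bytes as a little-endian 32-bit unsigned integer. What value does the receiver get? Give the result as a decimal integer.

2714275628

747620513 in 32-bit hexadecimal is 0x2C8FC8A1.
Stored big-endian, the bytes at ascending addresses are 2C 8F C8 A1.
Read back as little-endian, the first byte is least significant, giving 0xA1C88F2C.
0xA1C88F2C = 2714275628.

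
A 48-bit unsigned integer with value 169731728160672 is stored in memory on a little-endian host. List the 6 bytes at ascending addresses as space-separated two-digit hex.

A0 37 5D BF 5E 9A

169731728160672 in hexadecimal, padded to 48 bits, is 0x9A5EBF5D37A0.
Split into bytes (most-significant first): 9A 5E BF 5D 37 A0.
In little-endian order the low byte comes first in memory.
So at ascending addresses the bytes are A0 37 5D BF 5E 9A.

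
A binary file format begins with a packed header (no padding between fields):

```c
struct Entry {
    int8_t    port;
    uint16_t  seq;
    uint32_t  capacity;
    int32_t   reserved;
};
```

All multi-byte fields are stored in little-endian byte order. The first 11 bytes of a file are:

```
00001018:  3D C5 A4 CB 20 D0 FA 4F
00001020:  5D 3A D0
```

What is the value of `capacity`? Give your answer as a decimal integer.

4207943883

`capacity` follows `port` (1 B), `seq` (2 B), so it starts at offset 1 + 2 = 3 and occupies 4 bytes.
Bytes at offsets 3..6: CB 20 D0 FA.
Little-endian: lowest address holds the least-significant byte.
Reassemble most-significant byte first: FA D0 20 CB → 0xFAD020CB.
0xFAD020CB = 4207943883.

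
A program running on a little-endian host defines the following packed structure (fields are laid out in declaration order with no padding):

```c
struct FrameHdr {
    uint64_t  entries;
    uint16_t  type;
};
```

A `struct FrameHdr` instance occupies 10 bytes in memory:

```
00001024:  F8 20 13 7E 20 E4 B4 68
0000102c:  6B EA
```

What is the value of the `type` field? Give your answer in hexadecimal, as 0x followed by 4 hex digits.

0xEA6B

`type` follows `entries` (8 bytes), so it starts at byte offset 8 and occupies 2 bytes.
Bytes at offsets 8..9: 6B EA.
Little-endian stores the least-significant byte at the lowest address.
Reassemble most-significant byte first: EA 6B → 0xEA6B.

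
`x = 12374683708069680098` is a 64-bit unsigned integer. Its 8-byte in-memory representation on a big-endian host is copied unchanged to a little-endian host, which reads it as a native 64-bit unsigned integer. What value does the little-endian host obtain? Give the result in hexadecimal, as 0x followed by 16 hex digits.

0xE2934EC344B5BBAB

12374683708069680098 in 64-bit hexadecimal is 0xABBBB544C34E93E2.
Stored big-endian, the bytes at ascending addresses are AB BB B5 44 C3 4E 93 E2.
Read back as little-endian, the first byte is least significant, giving 0xE2934EC344B5BBAB.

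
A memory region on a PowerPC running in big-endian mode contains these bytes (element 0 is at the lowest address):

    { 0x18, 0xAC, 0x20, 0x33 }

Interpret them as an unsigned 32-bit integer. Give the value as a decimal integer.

413933619

Big-endian: lowest address holds the most-significant byte.
The bytes are already most-significant first: 0x18AC2033.
0x18AC2033 = 413933619.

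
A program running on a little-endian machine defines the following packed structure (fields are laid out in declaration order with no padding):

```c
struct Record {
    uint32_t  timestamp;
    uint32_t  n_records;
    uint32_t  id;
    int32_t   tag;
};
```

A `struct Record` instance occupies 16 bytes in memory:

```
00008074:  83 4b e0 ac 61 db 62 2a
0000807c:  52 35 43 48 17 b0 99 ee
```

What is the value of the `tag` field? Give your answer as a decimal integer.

-291917801

`tag` follows `timestamp` (4 B), `n_records` (4 B), `id` (4 B), so it starts at offset 4 + 4 + 4 = 12 and occupies 4 bytes.
Bytes at offsets 12..15: 17 B0 99 EE.
Little-endian: lowest address holds the least-significant byte.
Reassemble most-significant byte first: EE 99 B0 17 → 0xEE99B017.
Top bit is set, so as a signed 32-bit value this is 0xEE99B017 − 2^32 = -291917801.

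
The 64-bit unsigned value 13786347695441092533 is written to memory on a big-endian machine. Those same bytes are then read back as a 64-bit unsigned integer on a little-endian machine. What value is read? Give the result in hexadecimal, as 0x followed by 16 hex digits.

0xB59FCA902FF252BF

13786347695441092533 in 64-bit hexadecimal is 0xBF52F22F90CA9FB5.
Stored big-endian, the bytes at ascending addresses are BF 52 F2 2F 90 CA 9F B5.
Read back as little-endian, the first byte is least significant, giving 0xB59FCA902FF252BF.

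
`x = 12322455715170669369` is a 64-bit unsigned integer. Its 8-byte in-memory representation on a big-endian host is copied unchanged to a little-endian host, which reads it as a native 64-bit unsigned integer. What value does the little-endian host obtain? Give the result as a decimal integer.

12322455715170669369 in 64-bit hexadecimal is 0xAB02282F8F3AD339.
Stored big-endian, the bytes at ascending addresses are AB 02 28 2F 8F 3A D3 39.
Read back as little-endian, the first byte is least significant, giving 0x39D33A8F2F2802AB.
0x39D33A8F2F2802AB = 4166738466893726379.

4166738466893726379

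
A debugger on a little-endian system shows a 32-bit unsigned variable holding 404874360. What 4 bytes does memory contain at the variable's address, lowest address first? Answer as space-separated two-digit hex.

404874360 in hexadecimal, padded to 32 bits, is 0x1821E478.
Split into bytes (most-significant first): 18 21 E4 78.
In little-endian order the low byte comes first in memory.
So at ascending addresses the bytes are 78 E4 21 18.

78 E4 21 18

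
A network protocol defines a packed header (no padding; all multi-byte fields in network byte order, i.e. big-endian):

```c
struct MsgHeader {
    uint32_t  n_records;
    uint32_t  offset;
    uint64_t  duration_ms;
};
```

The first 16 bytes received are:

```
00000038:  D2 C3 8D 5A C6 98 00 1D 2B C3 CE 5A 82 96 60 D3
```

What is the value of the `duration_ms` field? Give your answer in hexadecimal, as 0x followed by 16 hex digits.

0x2BC3CE5A829660D3

`duration_ms` follows `n_records` (4 B), `offset` (4 B), so it starts at offset 4 + 4 = 8 and occupies 8 bytes.
Bytes at offsets 8..15: 2B C3 CE 5A 82 96 60 D3.
Big-endian stores the most-significant byte at the lowest address.
The bytes are already most-significant first: 0x2BC3CE5A829660D3.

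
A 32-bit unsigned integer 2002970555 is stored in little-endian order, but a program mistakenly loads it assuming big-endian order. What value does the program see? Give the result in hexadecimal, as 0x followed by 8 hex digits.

0xBBE76277

2002970555 in 32-bit hexadecimal is 0x7762E7BB.
Stored little-endian, the bytes at ascending addresses are BB E7 62 77.
Read back as big-endian, the last byte is least significant, giving 0xBBE76277.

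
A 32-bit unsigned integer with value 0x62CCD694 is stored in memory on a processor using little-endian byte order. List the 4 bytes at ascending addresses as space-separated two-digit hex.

Split into bytes (most-significant first): 62 CC D6 94.
Little-endian: lowest address holds the least-significant byte.
So at ascending addresses the bytes are 94 D6 CC 62.

94 D6 CC 62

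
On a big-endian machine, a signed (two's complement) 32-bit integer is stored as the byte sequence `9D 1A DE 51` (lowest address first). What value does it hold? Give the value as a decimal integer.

-1659183535

Big-endian: lowest address holds the most-significant byte.
The bytes are already most-significant first: 0x9D1ADE51.
Top bit is set, so as a signed 32-bit value this is 0x9D1ADE51 − 2^32 = -1659183535.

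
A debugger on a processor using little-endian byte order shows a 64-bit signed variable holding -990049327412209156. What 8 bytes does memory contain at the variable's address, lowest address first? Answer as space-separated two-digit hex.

FC 19 7B D9 61 A3 42 F2

Two's complement of -990049327412209156 in 64 bits: 990049327412209156 = 0x0DBD5C9E2684E604; invert → 0xF242A361D97B19FB; add 1 → 0xF242A361D97B19FC.
Split into bytes (most-significant first): F2 42 A3 61 D9 7B 19 FC.
In little-endian order the low byte comes first in memory.
So at ascending addresses the bytes are FC 19 7B D9 61 A3 42 F2.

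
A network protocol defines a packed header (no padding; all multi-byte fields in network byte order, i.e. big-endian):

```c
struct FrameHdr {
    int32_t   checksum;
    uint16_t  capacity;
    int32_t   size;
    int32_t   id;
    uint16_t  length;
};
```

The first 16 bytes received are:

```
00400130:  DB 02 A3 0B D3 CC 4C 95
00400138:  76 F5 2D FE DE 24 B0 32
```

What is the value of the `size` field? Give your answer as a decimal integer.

1284863733

`size` follows `checksum` (4 B), `capacity` (2 B), so it starts at offset 4 + 2 = 6 and occupies 4 bytes.
Bytes at offsets 6..9: 4C 95 76 F5.
Big-endian: lowest address holds the most-significant byte.
The bytes are already most-significant first: 0x4C9576F5.
0x4C9576F5 = 1284863733.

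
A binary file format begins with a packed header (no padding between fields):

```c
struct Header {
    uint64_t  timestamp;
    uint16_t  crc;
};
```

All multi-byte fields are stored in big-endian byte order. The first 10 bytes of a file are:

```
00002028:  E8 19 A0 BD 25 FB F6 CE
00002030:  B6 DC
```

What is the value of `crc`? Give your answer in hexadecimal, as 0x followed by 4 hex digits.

`crc` follows `timestamp` (8 bytes), so it starts at byte offset 8 and occupies 2 bytes.
Bytes at offsets 8..9: B6 DC.
Big-endian: lowest address holds the most-significant byte.
The bytes are already most-significant first: 0xB6DC.

0xB6DC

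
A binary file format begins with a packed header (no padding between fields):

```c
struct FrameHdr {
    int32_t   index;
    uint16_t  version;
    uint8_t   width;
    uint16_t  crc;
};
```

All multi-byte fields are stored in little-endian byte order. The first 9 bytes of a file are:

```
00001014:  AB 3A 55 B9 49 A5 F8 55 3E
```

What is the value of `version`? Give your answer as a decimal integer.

`version` follows `index` (4 bytes), so it starts at byte offset 4 and occupies 2 bytes.
Bytes at offsets 4..5: 49 A5.
Little-endian: lowest address holds the least-significant byte.
Reassemble most-significant byte first: A5 49 → 0xA549.
0xA549 = 42313.

42313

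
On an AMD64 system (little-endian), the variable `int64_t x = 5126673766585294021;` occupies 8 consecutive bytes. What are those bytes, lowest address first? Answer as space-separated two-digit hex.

5126673766585294021 in hexadecimal, padded to 64 bits, is 0x47259AA0E0A15CC5.
Split into bytes (most-significant first): 47 25 9A A0 E0 A1 5C C5.
Little-endian stores the least-significant byte at the lowest address.
So at ascending addresses the bytes are C5 5C A1 E0 A0 9A 25 47.

C5 5C A1 E0 A0 9A 25 47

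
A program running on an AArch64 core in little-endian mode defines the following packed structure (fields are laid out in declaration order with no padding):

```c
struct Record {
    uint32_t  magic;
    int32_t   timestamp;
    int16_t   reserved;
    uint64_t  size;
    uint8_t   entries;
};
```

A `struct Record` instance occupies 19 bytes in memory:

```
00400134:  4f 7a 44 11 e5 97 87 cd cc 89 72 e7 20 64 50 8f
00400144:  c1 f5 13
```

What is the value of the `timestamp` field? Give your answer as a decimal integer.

`timestamp` follows `magic` (4 bytes), so it starts at byte offset 4 and occupies 4 bytes.
Bytes at offsets 4..7: E5 97 87 CD.
In little-endian order the low byte comes first in memory.
Reassemble most-significant byte first: CD 87 97 E5 → 0xCD8797E5.
Top bit is set, so as a signed 32-bit value this is 0xCD8797E5 − 2^32 = -846751771.

-846751771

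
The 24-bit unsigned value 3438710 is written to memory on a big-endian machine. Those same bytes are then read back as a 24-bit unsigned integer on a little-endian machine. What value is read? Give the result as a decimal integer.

3438710 in 24-bit hexadecimal is 0x347876.
Stored big-endian, the bytes at ascending addresses are 34 78 76.
Read back as little-endian, the first byte is least significant, giving 0x767834.
0x767834 = 7764020.

7764020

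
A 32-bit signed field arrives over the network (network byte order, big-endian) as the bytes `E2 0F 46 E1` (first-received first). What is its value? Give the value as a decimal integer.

In big-endian order the high byte comes first in memory.
The bytes are already most-significant first: 0xE20F46E1.
Top bit is set, so as a signed 32-bit value this is 0xE20F46E1 − 2^32 = -502315295.

-502315295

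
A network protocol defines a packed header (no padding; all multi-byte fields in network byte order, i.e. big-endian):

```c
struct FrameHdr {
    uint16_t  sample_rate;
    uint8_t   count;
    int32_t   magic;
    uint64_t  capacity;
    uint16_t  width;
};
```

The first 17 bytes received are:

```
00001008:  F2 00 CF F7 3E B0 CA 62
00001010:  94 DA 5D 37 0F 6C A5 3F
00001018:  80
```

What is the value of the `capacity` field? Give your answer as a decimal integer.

7103542606160686245

`capacity` follows `sample_rate` (2 B), `count` (1 B), `magic` (4 B), so it starts at offset 2 + 1 + 4 = 7 and occupies 8 bytes.
Bytes at offsets 7..14: 62 94 DA 5D 37 0F 6C A5.
In big-endian order the high byte comes first in memory.
The bytes are already most-significant first: 0x6294DA5D370F6CA5.
0x6294DA5D370F6CA5 = 7103542606160686245.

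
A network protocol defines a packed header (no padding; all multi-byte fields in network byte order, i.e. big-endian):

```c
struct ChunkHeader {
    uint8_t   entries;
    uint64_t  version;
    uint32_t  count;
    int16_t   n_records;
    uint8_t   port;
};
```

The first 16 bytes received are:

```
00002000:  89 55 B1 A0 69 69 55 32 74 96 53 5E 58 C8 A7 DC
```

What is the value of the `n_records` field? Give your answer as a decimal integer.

-14169

`n_records` follows `entries` (1 B), `version` (8 B), `count` (4 B), so it starts at offset 1 + 8 + 4 = 13 and occupies 2 bytes.
Bytes at offsets 13..14: C8 A7.
Big-endian stores the most-significant byte at the lowest address.
The bytes are already most-significant first: 0xC8A7.
Top bit is set, so as a signed 16-bit value this is 0xC8A7 − 2^16 = -14169.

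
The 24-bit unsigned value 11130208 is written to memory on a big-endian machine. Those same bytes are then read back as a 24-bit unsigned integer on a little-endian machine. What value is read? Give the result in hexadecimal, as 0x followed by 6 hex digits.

11130208 in 24-bit hexadecimal is 0xA9D560.
Stored big-endian, the bytes at ascending addresses are A9 D5 60.
Read back as little-endian, the first byte is least significant, giving 0x60D5A9.

0x60D5A9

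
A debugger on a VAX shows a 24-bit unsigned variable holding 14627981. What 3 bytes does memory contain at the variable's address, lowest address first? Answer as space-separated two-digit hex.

14627981 in hexadecimal, padded to 24 bits, is 0xDF348D.
Split into bytes (most-significant first): DF 34 8D.
Little-endian: lowest address holds the least-significant byte.
So at ascending addresses the bytes are 8D 34 DF.

8D 34 DF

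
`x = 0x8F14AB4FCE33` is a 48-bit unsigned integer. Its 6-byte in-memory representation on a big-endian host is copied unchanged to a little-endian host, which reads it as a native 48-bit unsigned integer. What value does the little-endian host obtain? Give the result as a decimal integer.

Stored big-endian, the bytes at ascending addresses are 8F 14 AB 4F CE 33.
Read back as little-endian, the first byte is least significant, giving 0x33CE4FAB148F.
0x33CE4FAB148F = 56961192891535.

56961192891535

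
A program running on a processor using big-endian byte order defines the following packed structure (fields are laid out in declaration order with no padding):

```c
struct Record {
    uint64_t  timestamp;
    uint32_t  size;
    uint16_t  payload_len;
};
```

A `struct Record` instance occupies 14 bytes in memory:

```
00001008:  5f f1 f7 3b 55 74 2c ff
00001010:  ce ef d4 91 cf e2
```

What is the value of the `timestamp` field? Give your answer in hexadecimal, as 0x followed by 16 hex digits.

`timestamp` is the first field, at byte offset 0, occupying 8 bytes.
Bytes at offsets 0..7: 5F F1 F7 3B 55 74 2C FF.
Big-endian: lowest address holds the most-significant byte.
The bytes are already most-significant first: 0x5FF1F73B55742CFF.

0x5FF1F73B55742CFF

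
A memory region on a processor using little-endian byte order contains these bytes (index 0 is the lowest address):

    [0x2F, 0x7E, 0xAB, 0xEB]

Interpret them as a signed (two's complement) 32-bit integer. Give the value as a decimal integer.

In little-endian order the low byte comes first in memory.
Reassemble most-significant byte first: EB AB 7E 2F → 0xEBAB7E2F.
Top bit is set, so as a signed 32-bit value this is 0xEBAB7E2F − 2^32 = -341082577.

-341082577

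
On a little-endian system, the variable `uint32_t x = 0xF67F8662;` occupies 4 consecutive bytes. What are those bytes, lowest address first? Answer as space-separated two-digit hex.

Split into bytes (most-significant first): F6 7F 86 62.
Little-endian stores the least-significant byte at the lowest address.
So at ascending addresses the bytes are 62 86 7F F6.

62 86 7F F6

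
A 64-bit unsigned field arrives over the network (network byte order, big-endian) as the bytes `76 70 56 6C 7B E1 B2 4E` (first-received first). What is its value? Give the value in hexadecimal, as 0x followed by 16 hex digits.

0x7670566C7BE1B24E

Big-endian stores the most-significant byte at the lowest address.
The bytes are already most-significant first: 0x7670566C7BE1B24E.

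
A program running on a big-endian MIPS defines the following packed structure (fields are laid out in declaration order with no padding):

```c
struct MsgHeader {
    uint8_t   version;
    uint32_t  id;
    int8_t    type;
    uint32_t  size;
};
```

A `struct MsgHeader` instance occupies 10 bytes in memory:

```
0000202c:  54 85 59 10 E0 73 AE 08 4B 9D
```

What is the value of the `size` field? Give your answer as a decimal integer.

2919779229

`size` follows `version` (1 B), `id` (4 B), `type` (1 B), so it starts at offset 1 + 4 + 1 = 6 and occupies 4 bytes.
Bytes at offsets 6..9: AE 08 4B 9D.
Big-endian: lowest address holds the most-significant byte.
The bytes are already most-significant first: 0xAE084B9D.
0xAE084B9D = 2919779229.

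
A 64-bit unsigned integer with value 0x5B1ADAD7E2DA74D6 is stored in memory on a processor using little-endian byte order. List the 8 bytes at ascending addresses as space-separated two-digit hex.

Split into bytes (most-significant first): 5B 1A DA D7 E2 DA 74 D6.
Little-endian stores the least-significant byte at the lowest address.
So at ascending addresses the bytes are D6 74 DA E2 D7 DA 1A 5B.

D6 74 DA E2 D7 DA 1A 5B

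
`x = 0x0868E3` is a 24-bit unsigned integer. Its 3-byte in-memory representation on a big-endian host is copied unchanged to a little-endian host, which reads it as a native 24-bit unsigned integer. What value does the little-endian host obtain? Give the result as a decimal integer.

14903304

Stored big-endian, the bytes at ascending addresses are 08 68 E3.
Read back as little-endian, the first byte is least significant, giving 0xE36808.
0xE36808 = 14903304.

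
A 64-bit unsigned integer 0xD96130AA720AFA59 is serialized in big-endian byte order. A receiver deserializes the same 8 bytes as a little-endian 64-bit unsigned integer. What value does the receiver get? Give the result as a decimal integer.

Stored big-endian, the bytes at ascending addresses are D9 61 30 AA 72 0A FA 59.
Read back as little-endian, the first byte is least significant, giving 0x59FA0A72AA3061D9.
0x59FA0A72AA3061D9 = 6483506101151097305.

6483506101151097305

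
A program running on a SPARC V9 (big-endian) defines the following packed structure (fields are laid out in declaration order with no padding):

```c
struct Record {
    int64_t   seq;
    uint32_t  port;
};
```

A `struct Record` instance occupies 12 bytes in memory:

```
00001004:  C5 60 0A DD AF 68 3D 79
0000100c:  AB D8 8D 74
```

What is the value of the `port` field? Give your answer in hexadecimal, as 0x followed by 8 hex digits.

0xABD88D74

`port` follows `seq` (8 bytes), so it starts at byte offset 8 and occupies 4 bytes.
Bytes at offsets 8..11: AB D8 8D 74.
Big-endian: lowest address holds the most-significant byte.
The bytes are already most-significant first: 0xABD88D74.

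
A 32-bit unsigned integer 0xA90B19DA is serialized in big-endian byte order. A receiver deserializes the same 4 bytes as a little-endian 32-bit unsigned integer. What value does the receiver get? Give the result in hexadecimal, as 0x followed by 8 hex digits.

Stored big-endian, the bytes at ascending addresses are A9 0B 19 DA.
Read back as little-endian, the first byte is least significant, giving 0xDA190BA9.

0xDA190BA9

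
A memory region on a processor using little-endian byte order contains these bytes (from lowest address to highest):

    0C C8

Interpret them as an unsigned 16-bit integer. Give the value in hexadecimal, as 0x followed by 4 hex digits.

0xC80C

Little-endian stores the least-significant byte at the lowest address.
Reassemble most-significant byte first: C8 0C → 0xC80C.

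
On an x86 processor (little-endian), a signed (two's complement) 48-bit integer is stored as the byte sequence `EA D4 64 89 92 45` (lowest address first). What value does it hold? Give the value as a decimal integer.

Little-endian: lowest address holds the least-significant byte.
Reassemble most-significant byte first: 45 92 89 64 D4 EA → 0x45928964D4EA.
0x45928964D4EA = 76495672628458.

76495672628458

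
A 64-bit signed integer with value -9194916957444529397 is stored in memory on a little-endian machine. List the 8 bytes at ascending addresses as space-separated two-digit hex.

Two's complement of -9194916957444529397 in 64 bits: 9194916957444529397 = 0x7F9AE8418BB25CF5; invert → 0x806517BE744DA30A; add 1 → 0x806517BE744DA30B.
Split into bytes (most-significant first): 80 65 17 BE 74 4D A3 0B.
Little-endian stores the least-significant byte at the lowest address.
So at ascending addresses the bytes are 0B A3 4D 74 BE 17 65 80.

0B A3 4D 74 BE 17 65 80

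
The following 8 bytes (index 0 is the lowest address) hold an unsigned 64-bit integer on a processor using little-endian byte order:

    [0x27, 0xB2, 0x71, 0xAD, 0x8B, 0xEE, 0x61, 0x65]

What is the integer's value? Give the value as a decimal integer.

Little-endian stores the least-significant byte at the lowest address.
Reassemble most-significant byte first: 65 61 EE 8B AD 71 B2 27 → 0x6561EE8BAD71B227.
0x6561EE8BAD71B227 = 7305382354249429543.

7305382354249429543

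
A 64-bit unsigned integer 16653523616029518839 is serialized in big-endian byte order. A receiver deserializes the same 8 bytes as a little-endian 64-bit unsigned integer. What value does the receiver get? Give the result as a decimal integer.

17846363035744280039

16653523616029518839 in 64-bit hexadecimal is 0xE71D337EA004ABF7.
Stored big-endian, the bytes at ascending addresses are E7 1D 33 7E A0 04 AB F7.
Read back as little-endian, the first byte is least significant, giving 0xF7AB04A07E331DE7.
0xF7AB04A07E331DE7 = 17846363035744280039.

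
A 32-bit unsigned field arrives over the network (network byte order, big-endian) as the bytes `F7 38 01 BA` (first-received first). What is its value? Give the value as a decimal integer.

4147642810

Big-endian stores the most-significant byte at the lowest address.
The bytes are already most-significant first: 0xF73801BA.
0xF73801BA = 4147642810.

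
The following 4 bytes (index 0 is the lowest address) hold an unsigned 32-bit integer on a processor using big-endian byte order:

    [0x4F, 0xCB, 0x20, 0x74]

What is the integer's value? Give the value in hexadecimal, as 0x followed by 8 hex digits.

0x4FCB2074

Big-endian: lowest address holds the most-significant byte.
The bytes are already most-significant first: 0x4FCB2074.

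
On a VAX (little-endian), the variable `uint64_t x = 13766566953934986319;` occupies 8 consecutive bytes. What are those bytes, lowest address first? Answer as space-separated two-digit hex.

13766566953934986319 in hexadecimal, padded to 64 bits, is 0xBF0CABB4C9ED1C4F.
Split into bytes (most-significant first): BF 0C AB B4 C9 ED 1C 4F.
Little-endian stores the least-significant byte at the lowest address.
So at ascending addresses the bytes are 4F 1C ED C9 B4 AB 0C BF.

4F 1C ED C9 B4 AB 0C BF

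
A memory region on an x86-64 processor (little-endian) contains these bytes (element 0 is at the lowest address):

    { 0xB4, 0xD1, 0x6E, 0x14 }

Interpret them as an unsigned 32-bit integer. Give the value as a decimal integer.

342806964

Little-endian stores the least-significant byte at the lowest address.
Reassemble most-significant byte first: 14 6E D1 B4 → 0x146ED1B4.
0x146ED1B4 = 342806964.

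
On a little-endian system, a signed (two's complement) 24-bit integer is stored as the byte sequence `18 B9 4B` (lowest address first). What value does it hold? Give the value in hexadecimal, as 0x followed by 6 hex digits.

0x4BB918

Little-endian: lowest address holds the least-significant byte.
Reassemble most-significant byte first: 4B B9 18 → 0x4BB918.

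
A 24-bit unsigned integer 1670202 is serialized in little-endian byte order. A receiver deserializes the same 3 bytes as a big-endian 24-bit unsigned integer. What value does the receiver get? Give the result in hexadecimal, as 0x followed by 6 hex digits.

1670202 in 24-bit hexadecimal is 0x197C3A.
Stored little-endian, the bytes at ascending addresses are 3A 7C 19.
Read back as big-endian, the last byte is least significant, giving 0x3A7C19.

0x3A7C19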